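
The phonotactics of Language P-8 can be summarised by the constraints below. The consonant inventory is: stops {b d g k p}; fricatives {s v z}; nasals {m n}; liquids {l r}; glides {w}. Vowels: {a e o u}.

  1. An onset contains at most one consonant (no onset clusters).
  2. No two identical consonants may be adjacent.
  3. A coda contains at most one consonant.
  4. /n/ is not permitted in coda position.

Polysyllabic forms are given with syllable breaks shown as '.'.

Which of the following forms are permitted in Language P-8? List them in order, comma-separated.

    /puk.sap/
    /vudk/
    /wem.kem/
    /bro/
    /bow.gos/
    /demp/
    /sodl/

/puk.sap/ — σ1 onset /p/, coda /k/ ok; σ2 onset /s/, coda /p/ ok → permitted
/vudk/ — violates constraint 3: syllable 1 coda /dk/ has 2 consonants (> 1) → not permitted
/wem.kem/ — σ1 onset /w/, coda /m/ ok; σ2 onset /k/, coda /m/ ok → permitted
/bro/ — violates constraint 1: syllable 1 onset /br/ has 2 consonants (> 1) → not permitted
/bow.gos/ — σ1 onset /b/, coda /w/ ok; σ2 onset /g/, coda /s/ ok → permitted
/demp/ — violates constraint 3: syllable 1 coda /mp/ has 2 consonants (> 1) → not permitted
/sodl/ — violates constraint 3: syllable 1 coda /dl/ has 2 consonants (> 1) → not permitted

/puk.sap/, /wem.kem/, /bow.gos/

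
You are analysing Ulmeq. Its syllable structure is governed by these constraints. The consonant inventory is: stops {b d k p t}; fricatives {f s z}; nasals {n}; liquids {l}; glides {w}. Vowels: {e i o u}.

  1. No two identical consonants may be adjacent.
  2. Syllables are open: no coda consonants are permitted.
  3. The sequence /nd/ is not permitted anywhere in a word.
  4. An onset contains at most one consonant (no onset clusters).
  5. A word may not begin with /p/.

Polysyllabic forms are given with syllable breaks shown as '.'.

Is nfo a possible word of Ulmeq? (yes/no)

nfo — violates constraint 4: syllable 1 onset /nf/ has 2 consonants (> 1) → not permitted

no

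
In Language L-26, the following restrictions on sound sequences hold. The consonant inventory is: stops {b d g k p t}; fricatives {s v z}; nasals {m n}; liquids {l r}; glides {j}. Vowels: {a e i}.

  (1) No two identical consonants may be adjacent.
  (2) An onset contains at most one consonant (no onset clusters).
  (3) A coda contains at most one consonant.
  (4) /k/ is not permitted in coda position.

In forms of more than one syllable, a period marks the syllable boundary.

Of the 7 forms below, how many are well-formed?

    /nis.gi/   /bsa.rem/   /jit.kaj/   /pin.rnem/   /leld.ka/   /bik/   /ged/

3

/nis.gi/ — σ1 onset /n/, coda /s/ ok; σ2 onset /g/, coda /∅/ ok → well-formed
/bsa.rem/ — violates constraint 2: syllable 1 onset /bs/ has 2 consonants (> 1) → ill-formed
/jit.kaj/ — σ1 onset /j/, coda /t/ ok; σ2 onset /k/, coda /j/ ok → well-formed
/pin.rnem/ — violates constraint 2: syllable 2 onset /rn/ has 2 consonants (> 1) → ill-formed
/leld.ka/ — violates constraint 3: syllable 1 coda /ld/ has 2 consonants (> 1) → ill-formed
/bik/ — violates constraint 4: syllable 1 coda contains /k/ → ill-formed
/ged/ — σ1 onset /g/, coda /d/ ok → well-formed
Well-formed: /nis.gi/, /jit.kaj/, /ged/ → 3.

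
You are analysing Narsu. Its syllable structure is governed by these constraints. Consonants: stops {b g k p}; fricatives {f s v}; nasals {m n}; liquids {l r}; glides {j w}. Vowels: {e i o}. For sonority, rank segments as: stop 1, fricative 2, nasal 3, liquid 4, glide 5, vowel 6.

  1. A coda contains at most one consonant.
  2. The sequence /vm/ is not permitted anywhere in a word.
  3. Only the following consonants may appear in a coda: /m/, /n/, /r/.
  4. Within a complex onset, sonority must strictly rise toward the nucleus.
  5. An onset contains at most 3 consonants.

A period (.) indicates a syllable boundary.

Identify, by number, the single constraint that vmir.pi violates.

vmir.pi: contains banned sequence /vm/.
This is a violation of constraint 2: "The sequence /vm/ is not permitted anywhere in a word."
The remaining constraints (1, 3, 4, 5) are satisfied.

2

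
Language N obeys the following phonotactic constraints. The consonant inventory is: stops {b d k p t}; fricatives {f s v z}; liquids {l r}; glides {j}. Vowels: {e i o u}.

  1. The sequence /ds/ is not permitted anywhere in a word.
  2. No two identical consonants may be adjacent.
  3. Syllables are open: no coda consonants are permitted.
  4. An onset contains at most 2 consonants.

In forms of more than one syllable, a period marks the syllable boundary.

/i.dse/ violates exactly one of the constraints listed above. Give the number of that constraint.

/i.dse/: contains banned sequence /ds/.
This is a violation of constraint 1: "The sequence /ds/ is not permitted anywhere in a word."
The remaining constraints (2, 3, 4) are satisfied.

1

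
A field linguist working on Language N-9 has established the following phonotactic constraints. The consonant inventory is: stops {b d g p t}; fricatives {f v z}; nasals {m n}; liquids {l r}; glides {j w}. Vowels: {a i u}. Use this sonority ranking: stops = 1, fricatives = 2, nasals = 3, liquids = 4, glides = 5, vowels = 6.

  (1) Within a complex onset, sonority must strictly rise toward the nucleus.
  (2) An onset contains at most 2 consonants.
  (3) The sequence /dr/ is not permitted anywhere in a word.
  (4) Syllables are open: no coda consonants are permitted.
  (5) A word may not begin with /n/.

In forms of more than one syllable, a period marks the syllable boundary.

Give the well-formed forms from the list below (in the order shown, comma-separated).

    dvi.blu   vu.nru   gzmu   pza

dvi.blu — σ1 onset /dv/ (1→2 rises), coda /∅/ ok; σ2 onset /bl/ (1→4 rises), coda /∅/ ok → well-formed
vu.nru — σ1 onset /v/, coda /∅/ ok; σ2 onset /nr/ (3→4 rises), coda /∅/ ok → well-formed
gzmu — violates constraint 2: syllable 1 onset /gzm/ has 3 consonants (> 2) → ill-formed
pza — σ1 onset /pz/ (1→2 rises), coda /∅/ ok → well-formed

dvi.blu, vu.nru, pza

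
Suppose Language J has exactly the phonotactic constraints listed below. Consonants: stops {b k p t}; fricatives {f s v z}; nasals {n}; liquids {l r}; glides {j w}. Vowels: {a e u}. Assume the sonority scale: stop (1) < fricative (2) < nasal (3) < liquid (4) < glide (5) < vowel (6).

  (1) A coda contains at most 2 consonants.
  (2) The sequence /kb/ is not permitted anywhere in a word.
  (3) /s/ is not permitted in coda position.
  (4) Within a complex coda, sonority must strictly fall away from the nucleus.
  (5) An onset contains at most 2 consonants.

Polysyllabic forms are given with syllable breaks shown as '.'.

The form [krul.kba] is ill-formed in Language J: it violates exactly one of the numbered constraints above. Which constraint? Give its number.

2

[krul.kba]: contains banned sequence /kb/.
This is a violation of constraint 2: "The sequence /kb/ is not permitted anywhere in a word."
The remaining constraints (1, 3, 4, 5) are satisfied.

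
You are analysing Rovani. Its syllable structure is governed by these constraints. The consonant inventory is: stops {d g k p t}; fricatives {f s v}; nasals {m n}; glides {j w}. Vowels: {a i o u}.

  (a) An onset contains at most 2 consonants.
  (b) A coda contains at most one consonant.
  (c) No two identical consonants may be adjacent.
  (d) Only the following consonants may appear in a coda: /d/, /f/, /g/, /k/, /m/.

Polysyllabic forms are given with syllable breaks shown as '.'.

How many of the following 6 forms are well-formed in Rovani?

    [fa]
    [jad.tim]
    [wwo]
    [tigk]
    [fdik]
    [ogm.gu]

3

[fa] — σ1 onset /f/, coda /∅/ ok → well-formed
[jad.tim] — σ1 onset /j/, coda /d/ ok; σ2 onset /t/, coda /m/ ok → well-formed
[wwo] — violates constraint (c): adjacent identical consonants /ww/ → ill-formed
[tigk] — violates constraint (b): syllable 1 coda /gk/ has 2 consonants (> 1) → ill-formed
[fdik] — σ1 onset /fd/ (2C), coda /k/ ok → well-formed
[ogm.gu] — violates constraint (b): syllable 1 coda /gm/ has 2 consonants (> 1) → ill-formed
Well-formed: [fa], [jad.tim], [fdik] → 3.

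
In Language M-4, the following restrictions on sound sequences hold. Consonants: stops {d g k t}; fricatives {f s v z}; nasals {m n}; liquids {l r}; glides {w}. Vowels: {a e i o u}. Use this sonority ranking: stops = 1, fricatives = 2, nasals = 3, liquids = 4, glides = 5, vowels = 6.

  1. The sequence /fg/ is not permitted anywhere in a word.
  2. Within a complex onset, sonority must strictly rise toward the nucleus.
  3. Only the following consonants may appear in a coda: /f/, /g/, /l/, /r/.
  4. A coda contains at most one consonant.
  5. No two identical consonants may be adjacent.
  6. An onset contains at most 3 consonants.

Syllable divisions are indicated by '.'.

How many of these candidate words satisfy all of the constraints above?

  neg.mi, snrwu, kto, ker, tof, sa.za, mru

neg.mi — σ1 onset /n/, coda /g/ ok; σ2 onset /m/, coda /∅/ ok → well-formed
snrwu — violates constraint 6: syllable 1 onset /snrw/ has 4 consonants (> 3) → ill-formed
kto — violates constraint 2: syllable 1 onset /kt/: /k/ (stop, 1) → /t/ (stop, 1) does not rise → ill-formed
ker — σ1 onset /k/, coda /r/ ok → well-formed
tof — σ1 onset /t/, coda /f/ ok → well-formed
sa.za — σ1 onset /s/, coda /∅/ ok; σ2 onset /z/, coda /∅/ ok → well-formed
mru — σ1 onset /mr/ (3→4 rises), coda /∅/ ok → well-formed
Well-formed: neg.mi, ker, tof, sa.za, mru → 5.

5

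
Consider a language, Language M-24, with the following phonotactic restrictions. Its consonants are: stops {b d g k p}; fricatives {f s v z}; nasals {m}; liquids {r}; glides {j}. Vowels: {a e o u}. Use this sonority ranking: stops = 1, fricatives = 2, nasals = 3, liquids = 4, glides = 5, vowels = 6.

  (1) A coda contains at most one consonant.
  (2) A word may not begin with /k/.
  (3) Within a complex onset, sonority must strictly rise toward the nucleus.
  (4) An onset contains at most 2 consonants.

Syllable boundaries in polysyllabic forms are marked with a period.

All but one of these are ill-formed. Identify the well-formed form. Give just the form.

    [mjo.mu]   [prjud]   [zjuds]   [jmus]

[mjo.mu] — σ1 onset /mj/ (3→5 rises), coda /∅/ ok; σ2 onset /m/, coda /∅/ ok → well-formed
[prjud] — violates constraint 4: syllable 1 onset /prj/ has 3 consonants (> 2) → ill-formed
[zjuds] — violates constraint 1: syllable 1 coda /ds/ has 2 consonants (> 1) → ill-formed
[jmus] — violates constraint 3: syllable 1 onset /jm/: /j/ (glide, 5) → /m/ (nasal, 3) does not rise → ill-formed

[mjo.mu]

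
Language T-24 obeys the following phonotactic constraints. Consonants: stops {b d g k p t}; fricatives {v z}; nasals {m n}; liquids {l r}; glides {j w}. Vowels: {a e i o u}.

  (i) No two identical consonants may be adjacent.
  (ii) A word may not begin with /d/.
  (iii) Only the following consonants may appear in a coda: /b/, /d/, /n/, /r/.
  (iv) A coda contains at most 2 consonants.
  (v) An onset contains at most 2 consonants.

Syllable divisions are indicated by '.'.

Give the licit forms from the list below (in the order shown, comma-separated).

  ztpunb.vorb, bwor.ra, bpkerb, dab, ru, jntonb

ru

ztpunb.vorb — violates constraint (v): syllable 1 onset /ztp/ has 3 consonants (> 2) → illicit
bwor.ra — violates constraint (i): adjacent identical consonants /rr/ → illicit
bpkerb — violates constraint (v): syllable 1 onset /bpk/ has 3 consonants (> 2) → illicit
dab — violates constraint (ii): word begins with /d/ → illicit
ru — σ1 onset /r/, coda /∅/ ok → licit
jntonb — violates constraint (v): syllable 1 onset /jnt/ has 3 consonants (> 2) → illicit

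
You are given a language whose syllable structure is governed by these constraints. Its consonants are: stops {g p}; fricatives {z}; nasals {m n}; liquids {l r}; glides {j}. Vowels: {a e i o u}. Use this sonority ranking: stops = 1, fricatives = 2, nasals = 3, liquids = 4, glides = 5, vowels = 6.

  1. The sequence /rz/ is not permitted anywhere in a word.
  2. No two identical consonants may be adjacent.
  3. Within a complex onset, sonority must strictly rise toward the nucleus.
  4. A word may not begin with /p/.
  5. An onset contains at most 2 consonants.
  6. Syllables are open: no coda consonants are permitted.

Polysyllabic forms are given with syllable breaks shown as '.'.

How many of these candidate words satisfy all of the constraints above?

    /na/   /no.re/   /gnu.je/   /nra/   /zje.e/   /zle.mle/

6

/na/ — σ1 onset /n/, coda /∅/ ok → phonotactically legal
/no.re/ — σ1 onset /n/, coda /∅/ ok; σ2 onset /r/, coda /∅/ ok → phonotactically legal
/gnu.je/ — σ1 onset /gn/ (1→3 rises), coda /∅/ ok; σ2 onset /j/, coda /∅/ ok → phonotactically legal
/nra/ — σ1 onset /nr/ (3→4 rises), coda /∅/ ok → phonotactically legal
/zje.e/ — σ1 onset /zj/ (2→5 rises), coda /∅/ ok; σ2 onset /∅/, coda /∅/ ok → phonotactically legal
/zle.mle/ — σ1 onset /zl/ (2→4 rises), coda /∅/ ok; σ2 onset /ml/ (3→4 rises), coda /∅/ ok → phonotactically legal
Phonotactically legal: /na/, /no.re/, /gnu.je/, /nra/, /zje.e/, /zle.mle/ → 6.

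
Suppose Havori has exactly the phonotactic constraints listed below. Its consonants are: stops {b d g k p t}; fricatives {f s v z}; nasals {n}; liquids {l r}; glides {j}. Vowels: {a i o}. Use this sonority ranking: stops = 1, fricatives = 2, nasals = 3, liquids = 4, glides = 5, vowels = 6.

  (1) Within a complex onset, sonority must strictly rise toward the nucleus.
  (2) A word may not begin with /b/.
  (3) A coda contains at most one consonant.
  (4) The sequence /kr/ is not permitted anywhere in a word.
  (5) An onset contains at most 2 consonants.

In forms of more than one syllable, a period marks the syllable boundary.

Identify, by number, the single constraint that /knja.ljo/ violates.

5

/knja.ljo/: syllable 1 onset /knj/ has 3 consonants (> 2).
This is a violation of constraint 5: "An onset contains at most 2 consonants."
The remaining constraints (1, 2, 3, 4) are satisfied.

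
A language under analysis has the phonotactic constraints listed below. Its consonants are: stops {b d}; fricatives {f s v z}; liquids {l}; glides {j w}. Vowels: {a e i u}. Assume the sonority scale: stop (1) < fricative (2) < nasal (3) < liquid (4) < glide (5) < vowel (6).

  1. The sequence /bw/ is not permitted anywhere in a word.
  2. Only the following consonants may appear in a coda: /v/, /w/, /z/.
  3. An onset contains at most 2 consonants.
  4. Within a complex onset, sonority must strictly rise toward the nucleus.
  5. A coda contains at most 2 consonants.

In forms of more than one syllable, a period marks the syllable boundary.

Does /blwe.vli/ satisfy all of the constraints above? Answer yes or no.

no

/blwe.vli/ — violates constraint 3: syllable 1 onset /blw/ has 3 consonants (> 2) → not permitted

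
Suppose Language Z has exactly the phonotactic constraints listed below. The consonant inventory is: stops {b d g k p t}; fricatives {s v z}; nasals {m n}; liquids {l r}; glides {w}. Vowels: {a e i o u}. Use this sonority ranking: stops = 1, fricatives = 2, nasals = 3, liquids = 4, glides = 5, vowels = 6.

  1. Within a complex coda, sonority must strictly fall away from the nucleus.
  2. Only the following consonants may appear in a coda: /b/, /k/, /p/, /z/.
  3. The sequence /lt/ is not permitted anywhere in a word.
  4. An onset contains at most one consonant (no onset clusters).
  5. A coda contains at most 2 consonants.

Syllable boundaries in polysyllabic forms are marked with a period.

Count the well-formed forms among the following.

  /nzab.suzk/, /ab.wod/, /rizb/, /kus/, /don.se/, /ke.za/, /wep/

3

/nzab.suzk/ — violates constraint 4: syllable 1 onset /nz/ has 2 consonants (> 1) → ill-formed
/ab.wod/ — violates constraint 2: syllable 2 coda contains /d/, which is not a licensed coda consonant → ill-formed
/rizb/ — σ1 onset /r/, coda /zb/ (2→1 falls) ok → well-formed
/kus/ — violates constraint 2: syllable 1 coda contains /s/, which is not a licensed coda consonant → ill-formed
/don.se/ — violates constraint 2: syllable 1 coda contains /n/, which is not a licensed coda consonant → ill-formed
/ke.za/ — σ1 onset /k/, coda /∅/ ok; σ2 onset /z/, coda /∅/ ok → well-formed
/wep/ — σ1 onset /w/, coda /p/ ok → well-formed
Well-formed: /rizb/, /ke.za/, /wep/ → 3.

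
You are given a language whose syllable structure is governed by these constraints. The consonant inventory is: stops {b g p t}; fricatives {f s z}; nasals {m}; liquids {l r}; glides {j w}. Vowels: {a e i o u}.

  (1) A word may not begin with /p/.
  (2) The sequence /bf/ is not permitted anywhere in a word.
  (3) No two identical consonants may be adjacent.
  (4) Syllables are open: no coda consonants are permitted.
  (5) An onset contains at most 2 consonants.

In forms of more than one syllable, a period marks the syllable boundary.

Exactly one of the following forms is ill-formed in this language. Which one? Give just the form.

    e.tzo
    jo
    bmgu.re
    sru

bmgu.re

e.tzo — σ1 onset /∅/, coda /∅/ ok; σ2 onset /tz/ (2C), coda /∅/ ok → well-formed
jo — σ1 onset /j/, coda /∅/ ok → well-formed
bmgu.re — violates constraint 5: syllable 1 onset /bmg/ has 3 consonants (> 2) → ill-formed
sru — σ1 onset /sr/ (2C), coda /∅/ ok → well-formed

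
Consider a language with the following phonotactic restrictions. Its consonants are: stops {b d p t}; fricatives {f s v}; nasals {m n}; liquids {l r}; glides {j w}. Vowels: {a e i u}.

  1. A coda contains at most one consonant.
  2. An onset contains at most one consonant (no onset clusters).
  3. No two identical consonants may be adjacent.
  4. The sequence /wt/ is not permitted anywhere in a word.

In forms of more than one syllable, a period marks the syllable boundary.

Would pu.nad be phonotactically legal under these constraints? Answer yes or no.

pu.nad — σ1 onset /p/, coda /∅/ ok; σ2 onset /n/, coda /d/ ok → phonotactically legal

yes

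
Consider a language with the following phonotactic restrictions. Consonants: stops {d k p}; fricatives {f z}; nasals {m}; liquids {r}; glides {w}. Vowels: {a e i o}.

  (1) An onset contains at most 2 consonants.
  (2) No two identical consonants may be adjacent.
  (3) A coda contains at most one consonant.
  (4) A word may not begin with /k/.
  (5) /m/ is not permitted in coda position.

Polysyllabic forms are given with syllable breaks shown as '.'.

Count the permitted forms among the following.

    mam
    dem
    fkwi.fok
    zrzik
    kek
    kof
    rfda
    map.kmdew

mam — violates constraint 5: syllable 1 coda contains /m/ → not permitted
dem — violates constraint 5: syllable 1 coda contains /m/ → not permitted
fkwi.fok — violates constraint 1: syllable 1 onset /fkw/ has 3 consonants (> 2) → not permitted
zrzik — violates constraint 1: syllable 1 onset /zrz/ has 3 consonants (> 2) → not permitted
kek — violates constraint 4: word begins with /k/ → not permitted
kof — violates constraint 4: word begins with /k/ → not permitted
rfda — violates constraint 1: syllable 1 onset /rfd/ has 3 consonants (> 2) → not permitted
map.kmdew — violates constraint 1: syllable 2 onset /kmd/ has 3 consonants (> 2) → not permitted
No form is permitted → 0.

0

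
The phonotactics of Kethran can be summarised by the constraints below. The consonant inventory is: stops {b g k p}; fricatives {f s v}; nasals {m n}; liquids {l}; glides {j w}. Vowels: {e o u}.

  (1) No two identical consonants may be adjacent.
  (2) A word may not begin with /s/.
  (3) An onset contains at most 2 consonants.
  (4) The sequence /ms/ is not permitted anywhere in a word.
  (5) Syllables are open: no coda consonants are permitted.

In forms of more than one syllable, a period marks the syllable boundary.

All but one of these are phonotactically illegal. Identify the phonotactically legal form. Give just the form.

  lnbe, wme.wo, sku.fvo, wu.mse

lnbe — violates constraint 3: syllable 1 onset /lnb/ has 3 consonants (> 2) → phonotactically illegal
wme.wo — σ1 onset /wm/ (2C), coda /∅/ ok; σ2 onset /w/, coda /∅/ ok → phonotactically legal
sku.fvo — violates constraint 2: word begins with /s/ → phonotactically illegal
wu.mse — violates constraint 4: contains banned sequence /ms/ → phonotactically illegal

wme.wo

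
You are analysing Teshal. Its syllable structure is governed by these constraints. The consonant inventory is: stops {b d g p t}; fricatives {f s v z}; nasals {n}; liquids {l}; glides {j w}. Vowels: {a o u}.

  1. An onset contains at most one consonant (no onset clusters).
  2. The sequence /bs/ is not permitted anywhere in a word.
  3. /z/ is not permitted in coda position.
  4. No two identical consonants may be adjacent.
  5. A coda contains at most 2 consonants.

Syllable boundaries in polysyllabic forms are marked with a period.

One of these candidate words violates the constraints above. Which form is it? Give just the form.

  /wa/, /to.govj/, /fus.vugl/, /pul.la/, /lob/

/pul.la/

/wa/ — σ1 onset /w/, coda /∅/ ok → phonotactically legal
/to.govj/ — σ1 onset /t/, coda /∅/ ok; σ2 onset /g/, coda /vj/ (2C) ok → phonotactically legal
/fus.vugl/ — σ1 onset /f/, coda /s/ ok; σ2 onset /v/, coda /gl/ (2C) ok → phonotactically legal
/pul.la/ — violates constraint 4: adjacent identical consonants /ll/ → phonotactically illegal
/lob/ — σ1 onset /l/, coda /b/ ok → phonotactically legal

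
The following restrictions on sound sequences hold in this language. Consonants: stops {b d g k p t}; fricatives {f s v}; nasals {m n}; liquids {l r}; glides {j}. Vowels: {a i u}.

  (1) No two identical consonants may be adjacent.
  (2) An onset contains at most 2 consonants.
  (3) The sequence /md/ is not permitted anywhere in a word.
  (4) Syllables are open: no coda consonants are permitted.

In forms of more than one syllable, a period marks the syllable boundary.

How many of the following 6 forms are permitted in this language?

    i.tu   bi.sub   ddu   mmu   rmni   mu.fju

2

i.tu — σ1 onset /∅/, coda /∅/ ok; σ2 onset /t/, coda /∅/ ok → permitted
bi.sub — violates constraint 4: syllable 2 coda /b/ has 1 consonant (> 0) → not permitted
ddu — violates constraint 1: adjacent identical consonants /dd/ → not permitted
mmu — violates constraint 1: adjacent identical consonants /mm/ → not permitted
rmni — violates constraint 2: syllable 1 onset /rmn/ has 3 consonants (> 2) → not permitted
mu.fju — σ1 onset /m/, coda /∅/ ok; σ2 onset /fj/ (2C), coda /∅/ ok → permitted
Permitted: i.tu, mu.fju → 2.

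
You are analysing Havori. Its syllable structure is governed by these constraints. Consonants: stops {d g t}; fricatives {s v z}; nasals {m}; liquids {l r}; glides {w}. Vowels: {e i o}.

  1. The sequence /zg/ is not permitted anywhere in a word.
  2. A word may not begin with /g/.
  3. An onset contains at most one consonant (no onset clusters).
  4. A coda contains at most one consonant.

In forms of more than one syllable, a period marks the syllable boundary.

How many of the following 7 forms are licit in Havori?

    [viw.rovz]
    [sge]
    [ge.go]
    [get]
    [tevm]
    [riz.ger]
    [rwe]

0

[viw.rovz] — violates constraint 4: syllable 2 coda /vz/ has 2 consonants (> 1) → illicit
[sge] — violates constraint 3: syllable 1 onset /sg/ has 2 consonants (> 1) → illicit
[ge.go] — violates constraint 2: word begins with /g/ → illicit
[get] — violates constraint 2: word begins with /g/ → illicit
[tevm] — violates constraint 4: syllable 1 coda /vm/ has 2 consonants (> 1) → illicit
[riz.ger] — violates constraint 1: contains banned sequence /zg/ → illicit
[rwe] — violates constraint 3: syllable 1 onset /rw/ has 2 consonants (> 1) → illicit
No form is licit → 0.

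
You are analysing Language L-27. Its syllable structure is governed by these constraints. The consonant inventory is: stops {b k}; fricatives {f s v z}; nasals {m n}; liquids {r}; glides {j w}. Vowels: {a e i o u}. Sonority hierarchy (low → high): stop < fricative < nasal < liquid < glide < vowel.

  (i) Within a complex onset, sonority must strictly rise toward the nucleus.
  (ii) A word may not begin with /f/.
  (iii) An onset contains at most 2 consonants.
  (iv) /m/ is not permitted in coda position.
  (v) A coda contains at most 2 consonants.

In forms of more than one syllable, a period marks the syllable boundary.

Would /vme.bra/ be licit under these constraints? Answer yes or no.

/vme.bra/ — σ1 onset /vm/ (2→3 rises), coda /∅/ ok; σ2 onset /br/ (1→4 rises), coda /∅/ ok → licit

yes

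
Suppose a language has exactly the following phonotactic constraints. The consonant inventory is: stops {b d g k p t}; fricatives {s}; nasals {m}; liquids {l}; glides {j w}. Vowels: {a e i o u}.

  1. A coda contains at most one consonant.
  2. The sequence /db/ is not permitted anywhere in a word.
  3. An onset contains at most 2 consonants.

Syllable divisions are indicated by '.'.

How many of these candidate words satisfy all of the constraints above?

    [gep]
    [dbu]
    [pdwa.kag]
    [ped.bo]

[gep] — σ1 onset /g/, coda /p/ ok → permitted
[dbu] — violates constraint 2: contains banned sequence /db/ → not permitted
[pdwa.kag] — violates constraint 3: syllable 1 onset /pdw/ has 3 consonants (> 2) → not permitted
[ped.bo] — violates constraint 2: contains banned sequence /db/ → not permitted
Permitted: [gep] → 1.

1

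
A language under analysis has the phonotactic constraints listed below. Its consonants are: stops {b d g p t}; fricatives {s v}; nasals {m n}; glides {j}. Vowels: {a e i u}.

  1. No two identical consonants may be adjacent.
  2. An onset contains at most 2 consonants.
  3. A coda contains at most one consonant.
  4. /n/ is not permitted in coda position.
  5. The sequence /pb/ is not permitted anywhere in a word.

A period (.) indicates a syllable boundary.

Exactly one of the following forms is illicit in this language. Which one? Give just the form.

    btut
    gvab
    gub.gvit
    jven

jven

btut — σ1 onset /bt/ (2C), coda /t/ ok → licit
gvab — σ1 onset /gv/ (2C), coda /b/ ok → licit
gub.gvit — σ1 onset /g/, coda /b/ ok; σ2 onset /gv/ (2C), coda /t/ ok → licit
jven — violates constraint 4: syllable 1 coda contains /n/ → illicit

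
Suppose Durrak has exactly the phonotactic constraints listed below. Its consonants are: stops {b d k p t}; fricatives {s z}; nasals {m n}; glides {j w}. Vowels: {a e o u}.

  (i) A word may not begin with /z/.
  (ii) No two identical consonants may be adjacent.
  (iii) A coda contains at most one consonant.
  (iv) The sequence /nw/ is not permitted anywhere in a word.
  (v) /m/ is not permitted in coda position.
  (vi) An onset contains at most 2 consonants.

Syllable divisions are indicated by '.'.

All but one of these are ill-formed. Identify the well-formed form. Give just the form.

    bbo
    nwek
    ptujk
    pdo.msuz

pdo.msuz

bbo — violates constraint (ii): adjacent identical consonants /bb/ → ill-formed
nwek — violates constraint (iv): contains banned sequence /nw/ → ill-formed
ptujk — violates constraint (iii): syllable 1 coda /jk/ has 2 consonants (> 1) → ill-formed
pdo.msuz — σ1 onset /pd/ (2C), coda /∅/ ok; σ2 onset /ms/ (2C), coda /z/ ok → well-formed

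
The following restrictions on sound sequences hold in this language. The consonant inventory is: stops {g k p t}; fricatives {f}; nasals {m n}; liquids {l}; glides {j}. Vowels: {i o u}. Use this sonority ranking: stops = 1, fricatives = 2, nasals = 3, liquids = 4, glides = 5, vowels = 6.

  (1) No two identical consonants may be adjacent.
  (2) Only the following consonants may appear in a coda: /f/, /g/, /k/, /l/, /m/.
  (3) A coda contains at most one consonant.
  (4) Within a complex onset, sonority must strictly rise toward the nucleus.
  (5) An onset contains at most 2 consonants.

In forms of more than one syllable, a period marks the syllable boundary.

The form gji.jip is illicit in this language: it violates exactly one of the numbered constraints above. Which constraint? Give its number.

2

gji.jip: syllable 2 coda contains /p/, which is not a licensed coda consonant.
This is a violation of constraint 2: "Only the following consonants may appear in a coda: /f/, /g/, /k/, /l/, /m/."
The remaining constraints (1, 3, 4, 5) are satisfied.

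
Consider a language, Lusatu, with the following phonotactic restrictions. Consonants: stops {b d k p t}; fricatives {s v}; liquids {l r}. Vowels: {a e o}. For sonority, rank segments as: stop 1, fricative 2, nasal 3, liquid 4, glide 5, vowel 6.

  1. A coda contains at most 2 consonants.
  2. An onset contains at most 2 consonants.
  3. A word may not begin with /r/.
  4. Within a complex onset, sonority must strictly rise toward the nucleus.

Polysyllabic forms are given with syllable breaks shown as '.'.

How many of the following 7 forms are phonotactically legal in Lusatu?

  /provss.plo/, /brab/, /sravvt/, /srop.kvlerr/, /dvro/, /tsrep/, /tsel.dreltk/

1

/provss.plo/ — violates constraint 1: syllable 1 coda /vss/ has 3 consonants (> 2) → phonotactically illegal
/brab/ — σ1 onset /br/ (1→4 rises), coda /b/ ok → phonotactically legal
/sravvt/ — violates constraint 1: syllable 1 coda /vvt/ has 3 consonants (> 2) → phonotactically illegal
/srop.kvlerr/ — violates constraint 2: syllable 2 onset /kvl/ has 3 consonants (> 2) → phonotactically illegal
/dvro/ — violates constraint 2: syllable 1 onset /dvr/ has 3 consonants (> 2) → phonotactically illegal
/tsrep/ — violates constraint 2: syllable 1 onset /tsr/ has 3 consonants (> 2) → phonotactically illegal
/tsel.dreltk/ — violates constraint 1: syllable 2 coda /ltk/ has 3 consonants (> 2) → phonotactically illegal
Phonotactically legal: /brab/ → 1.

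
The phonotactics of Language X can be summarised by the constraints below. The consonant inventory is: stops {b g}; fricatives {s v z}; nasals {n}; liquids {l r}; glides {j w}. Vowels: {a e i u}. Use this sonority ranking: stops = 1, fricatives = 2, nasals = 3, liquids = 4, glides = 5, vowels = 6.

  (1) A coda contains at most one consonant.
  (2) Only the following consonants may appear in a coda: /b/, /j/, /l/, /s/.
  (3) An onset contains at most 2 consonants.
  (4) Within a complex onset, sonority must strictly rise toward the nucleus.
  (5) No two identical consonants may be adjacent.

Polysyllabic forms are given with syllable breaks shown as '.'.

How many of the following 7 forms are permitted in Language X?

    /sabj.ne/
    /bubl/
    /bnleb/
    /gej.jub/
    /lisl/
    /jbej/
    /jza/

0

/sabj.ne/ — violates constraint 1: syllable 1 coda /bj/ has 2 consonants (> 1) → not permitted
/bubl/ — violates constraint 1: syllable 1 coda /bl/ has 2 consonants (> 1) → not permitted
/bnleb/ — violates constraint 3: syllable 1 onset /bnl/ has 3 consonants (> 2) → not permitted
/gej.jub/ — violates constraint 5: adjacent identical consonants /jj/ → not permitted
/lisl/ — violates constraint 1: syllable 1 coda /sl/ has 2 consonants (> 1) → not permitted
/jbej/ — violates constraint 4: syllable 1 onset /jb/: /j/ (glide, 5) → /b/ (stop, 1) does not rise → not permitted
/jza/ — violates constraint 4: syllable 1 onset /jz/: /j/ (glide, 5) → /z/ (fricative, 2) does not rise → not permitted
No form is permitted → 0.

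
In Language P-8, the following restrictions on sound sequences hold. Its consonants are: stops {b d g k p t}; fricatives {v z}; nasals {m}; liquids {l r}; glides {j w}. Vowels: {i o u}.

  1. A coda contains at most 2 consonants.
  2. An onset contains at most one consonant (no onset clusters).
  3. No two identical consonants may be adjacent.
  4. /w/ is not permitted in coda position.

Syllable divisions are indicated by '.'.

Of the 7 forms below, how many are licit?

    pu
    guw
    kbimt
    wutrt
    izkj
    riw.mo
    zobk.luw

1

pu — σ1 onset /p/, coda /∅/ ok → licit
guw — violates constraint 4: syllable 1 coda contains /w/ → illicit
kbimt — violates constraint 2: syllable 1 onset /kb/ has 2 consonants (> 1) → illicit
wutrt — violates constraint 1: syllable 1 coda /trt/ has 3 consonants (> 2) → illicit
izkj — violates constraint 1: syllable 1 coda /zkj/ has 3 consonants (> 2) → illicit
riw.mo — violates constraint 4: syllable 1 coda contains /w/ → illicit
zobk.luw — violates constraint 4: syllable 2 coda contains /w/ → illicit
Licit: pu → 1.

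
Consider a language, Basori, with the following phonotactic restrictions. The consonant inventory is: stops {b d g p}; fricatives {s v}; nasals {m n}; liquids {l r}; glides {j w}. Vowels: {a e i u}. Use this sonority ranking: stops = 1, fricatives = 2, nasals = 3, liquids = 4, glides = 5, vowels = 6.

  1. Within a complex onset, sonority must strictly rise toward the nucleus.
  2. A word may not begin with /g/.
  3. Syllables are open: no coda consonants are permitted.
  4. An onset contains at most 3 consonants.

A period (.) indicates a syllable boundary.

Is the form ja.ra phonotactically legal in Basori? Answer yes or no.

yes

ja.ra — σ1 onset /j/, coda /∅/ ok; σ2 onset /r/, coda /∅/ ok → phonotactically legal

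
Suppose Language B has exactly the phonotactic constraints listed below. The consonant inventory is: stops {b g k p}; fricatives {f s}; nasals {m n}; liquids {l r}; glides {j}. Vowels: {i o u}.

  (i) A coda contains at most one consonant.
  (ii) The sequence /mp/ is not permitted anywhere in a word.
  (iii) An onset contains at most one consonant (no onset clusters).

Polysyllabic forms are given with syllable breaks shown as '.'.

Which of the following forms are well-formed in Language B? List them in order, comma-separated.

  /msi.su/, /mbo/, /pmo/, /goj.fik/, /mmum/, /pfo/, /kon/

/goj.fik/, /kon/

/msi.su/ — violates constraint (iii): syllable 1 onset /ms/ has 2 consonants (> 1) → ill-formed
/mbo/ — violates constraint (iii): syllable 1 onset /mb/ has 2 consonants (> 1) → ill-formed
/pmo/ — violates constraint (iii): syllable 1 onset /pm/ has 2 consonants (> 1) → ill-formed
/goj.fik/ — σ1 onset /g/, coda /j/ ok; σ2 onset /f/, coda /k/ ok → well-formed
/mmum/ — violates constraint (iii): syllable 1 onset /mm/ has 2 consonants (> 1) → ill-formed
/pfo/ — violates constraint (iii): syllable 1 onset /pf/ has 2 consonants (> 1) → ill-formed
/kon/ — σ1 onset /k/, coda /n/ ok → well-formed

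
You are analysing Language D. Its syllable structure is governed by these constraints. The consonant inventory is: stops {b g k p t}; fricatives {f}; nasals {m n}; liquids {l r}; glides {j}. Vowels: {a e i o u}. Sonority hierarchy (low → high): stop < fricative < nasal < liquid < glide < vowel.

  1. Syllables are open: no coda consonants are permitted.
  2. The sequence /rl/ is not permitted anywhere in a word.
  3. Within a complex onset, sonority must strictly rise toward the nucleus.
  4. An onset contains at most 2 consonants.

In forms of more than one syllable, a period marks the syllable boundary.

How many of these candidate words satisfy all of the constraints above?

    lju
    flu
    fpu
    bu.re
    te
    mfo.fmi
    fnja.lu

lju — σ1 onset /lj/ (4→5 rises), coda /∅/ ok → well-formed
flu — σ1 onset /fl/ (2→4 rises), coda /∅/ ok → well-formed
fpu — violates constraint 3: syllable 1 onset /fp/: /f/ (fricative, 2) → /p/ (stop, 1) does not rise → ill-formed
bu.re — σ1 onset /b/, coda /∅/ ok; σ2 onset /r/, coda /∅/ ok → well-formed
te — σ1 onset /t/, coda /∅/ ok → well-formed
mfo.fmi — violates constraint 3: syllable 1 onset /mf/: /m/ (nasal, 3) → /f/ (fricative, 2) does not rise → ill-formed
fnja.lu — violates constraint 4: syllable 1 onset /fnj/ has 3 consonants (> 2) → ill-formed
Well-formed: lju, flu, bu.re, te → 4.

4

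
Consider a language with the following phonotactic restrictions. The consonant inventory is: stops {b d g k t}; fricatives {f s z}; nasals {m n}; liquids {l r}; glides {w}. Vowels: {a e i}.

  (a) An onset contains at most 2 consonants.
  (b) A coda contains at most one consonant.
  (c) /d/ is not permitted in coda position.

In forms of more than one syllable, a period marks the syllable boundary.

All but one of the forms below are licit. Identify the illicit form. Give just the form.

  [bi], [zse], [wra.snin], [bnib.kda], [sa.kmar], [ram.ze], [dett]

[bi] — σ1 onset /b/, coda /∅/ ok → licit
[zse] — σ1 onset /zs/ (2C), coda /∅/ ok → licit
[wra.snin] — σ1 onset /wr/ (2C), coda /∅/ ok; σ2 onset /sn/ (2C), coda /n/ ok → licit
[bnib.kda] — σ1 onset /bn/ (2C), coda /b/ ok; σ2 onset /kd/ (2C), coda /∅/ ok → licit
[sa.kmar] — σ1 onset /s/, coda /∅/ ok; σ2 onset /km/ (2C), coda /r/ ok → licit
[ram.ze] — σ1 onset /r/, coda /m/ ok; σ2 onset /z/, coda /∅/ ok → licit
[dett] — violates constraint (b): syllable 1 coda /tt/ has 2 consonants (> 1) → illicit

[dett]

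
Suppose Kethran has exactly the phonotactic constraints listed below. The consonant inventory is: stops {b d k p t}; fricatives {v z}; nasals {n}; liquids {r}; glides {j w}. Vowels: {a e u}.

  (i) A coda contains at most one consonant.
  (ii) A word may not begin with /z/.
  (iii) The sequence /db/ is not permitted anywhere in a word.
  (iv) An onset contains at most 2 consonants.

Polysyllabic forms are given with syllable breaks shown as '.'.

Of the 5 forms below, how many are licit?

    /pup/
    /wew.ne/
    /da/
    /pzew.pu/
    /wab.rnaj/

5

/pup/ — σ1 onset /p/, coda /p/ ok → licit
/wew.ne/ — σ1 onset /w/, coda /w/ ok; σ2 onset /n/, coda /∅/ ok → licit
/da/ — σ1 onset /d/, coda /∅/ ok → licit
/pzew.pu/ — σ1 onset /pz/ (2C), coda /w/ ok; σ2 onset /p/, coda /∅/ ok → licit
/wab.rnaj/ — σ1 onset /w/, coda /b/ ok; σ2 onset /rn/ (2C), coda /j/ ok → licit
Licit: /pup/, /wew.ne/, /da/, /pzew.pu/, /wab.rnaj/ → 5.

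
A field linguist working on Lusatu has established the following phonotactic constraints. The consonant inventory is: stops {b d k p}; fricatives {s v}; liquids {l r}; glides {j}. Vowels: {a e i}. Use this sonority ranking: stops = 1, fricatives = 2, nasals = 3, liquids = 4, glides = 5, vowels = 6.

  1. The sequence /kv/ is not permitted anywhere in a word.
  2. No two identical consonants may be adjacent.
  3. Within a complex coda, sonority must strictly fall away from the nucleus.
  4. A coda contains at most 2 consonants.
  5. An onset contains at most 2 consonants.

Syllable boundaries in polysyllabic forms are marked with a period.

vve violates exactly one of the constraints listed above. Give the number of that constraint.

2

vve: adjacent identical consonants /vv/.
This is a violation of constraint 2: "No two identical consonants may be adjacent."
The remaining constraints (1, 3, 4, 5) are satisfied.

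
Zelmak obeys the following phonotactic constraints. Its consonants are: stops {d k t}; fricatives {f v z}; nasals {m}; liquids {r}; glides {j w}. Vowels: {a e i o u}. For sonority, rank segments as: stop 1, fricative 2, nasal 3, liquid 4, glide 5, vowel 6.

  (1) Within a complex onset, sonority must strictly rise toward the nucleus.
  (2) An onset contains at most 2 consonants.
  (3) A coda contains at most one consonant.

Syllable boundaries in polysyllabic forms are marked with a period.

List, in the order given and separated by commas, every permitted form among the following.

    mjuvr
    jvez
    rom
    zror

mjuvr — violates constraint 3: syllable 1 coda /vr/ has 2 consonants (> 1) → not permitted
jvez — violates constraint 1: syllable 1 onset /jv/: /j/ (glide, 5) → /v/ (fricative, 2) does not rise → not permitted
rom — σ1 onset /r/, coda /m/ ok → permitted
zror — σ1 onset /zr/ (2→4 rises), coda /r/ ok → permitted

rom, zror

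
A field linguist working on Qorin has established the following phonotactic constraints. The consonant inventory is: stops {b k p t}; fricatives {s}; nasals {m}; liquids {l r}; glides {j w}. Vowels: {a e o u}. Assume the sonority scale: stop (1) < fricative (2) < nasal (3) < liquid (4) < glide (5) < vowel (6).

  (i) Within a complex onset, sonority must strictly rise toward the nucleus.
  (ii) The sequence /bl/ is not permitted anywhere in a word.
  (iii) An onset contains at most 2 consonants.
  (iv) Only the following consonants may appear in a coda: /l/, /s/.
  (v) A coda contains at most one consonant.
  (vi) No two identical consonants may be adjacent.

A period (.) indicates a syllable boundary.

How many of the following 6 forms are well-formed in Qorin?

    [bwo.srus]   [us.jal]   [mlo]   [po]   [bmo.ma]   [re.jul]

6

[bwo.srus] — σ1 onset /bw/ (1→5 rises), coda /∅/ ok; σ2 onset /sr/ (2→4 rises), coda /s/ ok → well-formed
[us.jal] — σ1 onset /∅/, coda /s/ ok; σ2 onset /j/, coda /l/ ok → well-formed
[mlo] — σ1 onset /ml/ (3→4 rises), coda /∅/ ok → well-formed
[po] — σ1 onset /p/, coda /∅/ ok → well-formed
[bmo.ma] — σ1 onset /bm/ (1→3 rises), coda /∅/ ok; σ2 onset /m/, coda /∅/ ok → well-formed
[re.jul] — σ1 onset /r/, coda /∅/ ok; σ2 onset /j/, coda /l/ ok → well-formed
Well-formed: [bwo.srus], [us.jal], [mlo], [po], [bmo.ma], [re.jul] → 6.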